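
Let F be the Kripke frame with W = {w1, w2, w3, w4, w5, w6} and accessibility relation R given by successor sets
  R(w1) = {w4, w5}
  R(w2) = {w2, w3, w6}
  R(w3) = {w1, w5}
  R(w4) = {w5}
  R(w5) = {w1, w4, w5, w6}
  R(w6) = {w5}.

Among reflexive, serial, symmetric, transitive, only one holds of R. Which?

Reflexive: no — w1 is not related to itself.
Serial: yes — every world has a successor (e.g. w1 R w4).
Symmetric: no — w1 R w4 but not w4 R w1.
Transitive: no — w1 R w5 and w5 R w6, but not w1 R w6.
Only serial holds.

serial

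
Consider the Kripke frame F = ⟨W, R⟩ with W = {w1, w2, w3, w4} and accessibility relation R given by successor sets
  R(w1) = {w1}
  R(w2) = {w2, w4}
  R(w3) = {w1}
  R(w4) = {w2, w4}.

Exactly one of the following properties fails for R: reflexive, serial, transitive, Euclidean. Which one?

reflexive

Reflexive: no — w3 is not related to itself.
Serial: yes — every world has a successor (e.g. w1 R w1).
Transitive: yes — every two-step R-path is closed by a direct edge.
Euclidean: yes — any two successors of a common world are R-related.
Only reflexive fails.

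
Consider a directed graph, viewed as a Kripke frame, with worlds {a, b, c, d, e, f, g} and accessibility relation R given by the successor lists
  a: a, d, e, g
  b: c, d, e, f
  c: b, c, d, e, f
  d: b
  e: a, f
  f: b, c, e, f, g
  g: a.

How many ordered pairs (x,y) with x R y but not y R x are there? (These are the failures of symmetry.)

5

Enumerating: (a,d), (b,e), (c,d), (c,e), (f,g).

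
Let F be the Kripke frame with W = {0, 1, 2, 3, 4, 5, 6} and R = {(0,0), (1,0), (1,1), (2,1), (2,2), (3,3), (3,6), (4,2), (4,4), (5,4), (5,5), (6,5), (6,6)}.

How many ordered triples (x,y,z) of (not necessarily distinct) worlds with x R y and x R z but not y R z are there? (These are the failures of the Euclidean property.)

Enumerating: (1,0,1), (2,1,2), (3,6,3), (4,2,4), (5,4,5), (6,5,6).

6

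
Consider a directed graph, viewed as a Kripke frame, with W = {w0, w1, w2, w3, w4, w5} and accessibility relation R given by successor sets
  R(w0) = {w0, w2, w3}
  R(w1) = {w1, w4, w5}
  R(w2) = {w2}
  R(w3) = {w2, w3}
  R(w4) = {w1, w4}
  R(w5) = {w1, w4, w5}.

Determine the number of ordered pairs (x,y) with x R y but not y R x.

Enumerating: (w0,w2), (w0,w3), (w3,w2), (w5,w4).

4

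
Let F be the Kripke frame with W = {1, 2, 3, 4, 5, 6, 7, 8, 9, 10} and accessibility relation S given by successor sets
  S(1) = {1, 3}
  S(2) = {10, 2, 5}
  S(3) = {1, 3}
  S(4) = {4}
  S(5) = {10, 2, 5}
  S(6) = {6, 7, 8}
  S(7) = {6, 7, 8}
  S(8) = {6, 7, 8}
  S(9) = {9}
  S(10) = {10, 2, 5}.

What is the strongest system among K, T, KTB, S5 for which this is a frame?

S5

Reflexive (axiom T): yes — every world is S-related to itself.
Symmetric (axiom B): yes — every pair in S has its reverse in S.
Euclidean (axiom 5): yes — any two successors of a common world are S-related.
So F validates K, T, KTB, S5. The strongest is S5.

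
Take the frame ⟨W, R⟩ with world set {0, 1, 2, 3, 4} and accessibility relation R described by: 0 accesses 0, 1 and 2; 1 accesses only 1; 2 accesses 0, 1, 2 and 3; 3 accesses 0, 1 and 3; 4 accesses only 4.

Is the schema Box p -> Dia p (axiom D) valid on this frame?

By correspondence theory, D is valid on a frame iff R is serial.
Serial: yes — every world has a successor (e.g. 0 R 0).

Yes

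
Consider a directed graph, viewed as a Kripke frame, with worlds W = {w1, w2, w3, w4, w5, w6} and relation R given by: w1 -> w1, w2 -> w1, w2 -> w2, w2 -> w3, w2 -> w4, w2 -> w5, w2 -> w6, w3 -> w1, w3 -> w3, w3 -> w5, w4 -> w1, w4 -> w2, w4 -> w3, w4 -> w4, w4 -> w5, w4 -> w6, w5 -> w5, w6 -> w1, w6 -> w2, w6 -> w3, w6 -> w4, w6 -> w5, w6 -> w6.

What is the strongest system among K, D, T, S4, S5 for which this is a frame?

Serial (axiom D): yes — every world has a successor (e.g. w1 R w1).
Reflexive (axiom T): yes — every world is R-related to itself.
Transitive (axiom 4): yes — every two-step R-path is closed by a direct edge.
Euclidean (axiom 5): no — w2 R w1 and w2 R w3, but not w1 R w3.
So F validates K, D, T, S4; S5 would additionally require R to be Euclidean. The strongest is S4.

S4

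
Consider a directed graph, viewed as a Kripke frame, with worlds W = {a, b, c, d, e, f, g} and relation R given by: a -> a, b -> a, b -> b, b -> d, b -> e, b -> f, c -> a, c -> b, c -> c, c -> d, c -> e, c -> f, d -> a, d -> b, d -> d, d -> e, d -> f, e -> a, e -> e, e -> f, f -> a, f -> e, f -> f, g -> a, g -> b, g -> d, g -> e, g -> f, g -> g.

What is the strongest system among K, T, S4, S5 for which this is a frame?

Reflexive (axiom T): yes — every world is R-related to itself.
Transitive (axiom 4): yes — every two-step R-path is closed by a direct edge.
Euclidean (axiom 5): no — b R a and b R d, but not a R d.
So F validates K, T, S4; S5 would additionally require R to be Euclidean. The strongest is S4.

S4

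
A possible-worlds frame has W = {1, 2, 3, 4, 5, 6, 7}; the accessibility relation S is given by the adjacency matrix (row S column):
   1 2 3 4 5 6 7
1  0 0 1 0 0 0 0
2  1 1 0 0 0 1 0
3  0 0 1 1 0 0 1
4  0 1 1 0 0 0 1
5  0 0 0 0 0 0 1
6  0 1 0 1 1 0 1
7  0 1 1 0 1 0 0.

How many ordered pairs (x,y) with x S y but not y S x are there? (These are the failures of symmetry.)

8

Enumerating: (1,3), (2,1), (4,2), (4,7), (6,4), (6,5), (6,7), (7,2).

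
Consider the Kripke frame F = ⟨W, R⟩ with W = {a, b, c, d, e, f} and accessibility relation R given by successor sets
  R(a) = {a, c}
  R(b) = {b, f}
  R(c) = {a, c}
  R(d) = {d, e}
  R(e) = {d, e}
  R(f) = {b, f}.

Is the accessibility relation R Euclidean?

Euclidean: yes — any two successors of a common world are R-related.

Yes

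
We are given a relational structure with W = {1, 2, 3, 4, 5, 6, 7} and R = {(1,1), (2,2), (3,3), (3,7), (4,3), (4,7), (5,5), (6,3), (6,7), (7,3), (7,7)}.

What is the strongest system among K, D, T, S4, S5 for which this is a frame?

D

Serial (axiom D): yes — every world has a successor (e.g. 1 R 1).
Reflexive (axiom T): no — 4 is not related to itself.
Transitive (axiom 4): yes — every two-step R-path is closed by a direct edge.
Euclidean (axiom 5): yes — any two successors of a common world are R-related.
So F validates K, D; T would additionally require R to be reflexive. The strongest is D.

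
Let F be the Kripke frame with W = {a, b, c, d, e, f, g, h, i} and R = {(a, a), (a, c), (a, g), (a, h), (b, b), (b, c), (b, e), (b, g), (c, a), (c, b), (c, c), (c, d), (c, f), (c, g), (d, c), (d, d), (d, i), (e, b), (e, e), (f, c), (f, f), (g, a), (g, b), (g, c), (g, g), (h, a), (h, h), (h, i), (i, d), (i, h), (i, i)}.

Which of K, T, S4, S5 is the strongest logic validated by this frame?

T

Reflexive (axiom T): yes — every world is R-related to itself.
Transitive (axiom 4): no — a R c and c R b, but not a R b.
Euclidean (axiom 5): no — a R c and a R h, but not c R h.
So F validates K, T; S4 would additionally require R to be transitive. The strongest is T.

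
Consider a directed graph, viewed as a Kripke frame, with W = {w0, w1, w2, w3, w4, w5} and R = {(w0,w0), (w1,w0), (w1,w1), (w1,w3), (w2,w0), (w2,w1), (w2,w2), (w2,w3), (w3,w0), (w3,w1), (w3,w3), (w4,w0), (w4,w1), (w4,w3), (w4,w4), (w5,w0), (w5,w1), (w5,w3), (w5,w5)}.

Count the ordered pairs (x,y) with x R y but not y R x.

11

Enumerating: (w1,w0), (w2,w0), (w2,w1), (w2,w3), (w3,w0), (w4,w0), (w4,w1), (w4,w3), (w5,w0), (w5,w1), (w5,w3).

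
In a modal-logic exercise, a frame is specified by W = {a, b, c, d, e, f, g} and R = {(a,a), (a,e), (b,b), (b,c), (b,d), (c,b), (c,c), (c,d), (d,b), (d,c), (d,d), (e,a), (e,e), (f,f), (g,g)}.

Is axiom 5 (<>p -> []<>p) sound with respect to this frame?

Axiom 5 corresponds to the accessibility relation being Euclidean.
Euclidean: yes — any two successors of a common world are R-related.

Yes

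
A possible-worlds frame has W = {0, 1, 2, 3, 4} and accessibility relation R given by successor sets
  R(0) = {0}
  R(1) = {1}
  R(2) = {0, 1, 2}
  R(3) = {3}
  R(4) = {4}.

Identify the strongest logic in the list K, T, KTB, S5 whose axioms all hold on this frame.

Reflexive (axiom T): yes — every world is R-related to itself.
Symmetric (axiom B): no — 2 R 0 but not 0 R 2.
Euclidean (axiom 5): no — 2 R 0 and 2 R 1, but not 0 R 1.
So F validates K, T; KTB would additionally require R to be symmetric. The strongest is T.

T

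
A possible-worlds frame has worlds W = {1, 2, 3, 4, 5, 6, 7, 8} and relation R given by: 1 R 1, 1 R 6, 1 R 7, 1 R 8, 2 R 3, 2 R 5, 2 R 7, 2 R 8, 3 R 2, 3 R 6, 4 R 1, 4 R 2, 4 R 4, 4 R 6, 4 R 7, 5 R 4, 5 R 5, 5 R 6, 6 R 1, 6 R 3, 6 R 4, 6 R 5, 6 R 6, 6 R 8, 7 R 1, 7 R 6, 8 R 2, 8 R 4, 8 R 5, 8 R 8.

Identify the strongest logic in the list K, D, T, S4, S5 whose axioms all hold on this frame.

Serial (axiom D): yes — every world has a successor (e.g. 1 R 1).
Reflexive (axiom T): no — 2 is not related to itself.
Transitive (axiom 4): no — 1 R 6 and 6 R 3, but not 1 R 3.
Euclidean (axiom 5): no — 1 R 6 and 1 R 7, but not 6 R 7.
So F validates K, D; T would additionally require R to be reflexive. The strongest is D.

D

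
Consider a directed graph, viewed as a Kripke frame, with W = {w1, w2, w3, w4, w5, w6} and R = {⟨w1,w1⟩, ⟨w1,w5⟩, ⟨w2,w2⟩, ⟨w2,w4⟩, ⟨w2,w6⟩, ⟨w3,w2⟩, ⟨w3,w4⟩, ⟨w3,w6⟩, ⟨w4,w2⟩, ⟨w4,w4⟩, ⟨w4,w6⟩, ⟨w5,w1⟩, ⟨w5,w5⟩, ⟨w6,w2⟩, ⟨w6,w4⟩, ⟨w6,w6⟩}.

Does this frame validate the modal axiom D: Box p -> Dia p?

Yes

Axiom D corresponds to the accessibility relation being serial.
Serial: yes — every world has a successor (e.g. w1 R w1).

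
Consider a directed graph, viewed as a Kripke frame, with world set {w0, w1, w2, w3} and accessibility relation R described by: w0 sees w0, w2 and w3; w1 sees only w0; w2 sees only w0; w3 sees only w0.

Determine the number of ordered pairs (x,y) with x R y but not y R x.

1

Enumerating: (w1,w0).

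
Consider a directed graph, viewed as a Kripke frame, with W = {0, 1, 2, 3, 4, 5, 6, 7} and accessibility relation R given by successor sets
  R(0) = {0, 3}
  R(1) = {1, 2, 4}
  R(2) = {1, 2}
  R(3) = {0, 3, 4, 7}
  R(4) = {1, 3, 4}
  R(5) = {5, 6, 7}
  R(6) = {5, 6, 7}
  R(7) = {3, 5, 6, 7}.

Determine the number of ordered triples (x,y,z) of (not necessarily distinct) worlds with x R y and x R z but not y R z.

Enumerating: (1,2,4), (1,4,2), (3,0,4), (3,0,7), (3,4,0), (3,4,7), (3,7,0), (3,7,4), (4,1,3), (4,3,1), (7,3,5), (7,3,6), (7,5,3), (7,6,3).

14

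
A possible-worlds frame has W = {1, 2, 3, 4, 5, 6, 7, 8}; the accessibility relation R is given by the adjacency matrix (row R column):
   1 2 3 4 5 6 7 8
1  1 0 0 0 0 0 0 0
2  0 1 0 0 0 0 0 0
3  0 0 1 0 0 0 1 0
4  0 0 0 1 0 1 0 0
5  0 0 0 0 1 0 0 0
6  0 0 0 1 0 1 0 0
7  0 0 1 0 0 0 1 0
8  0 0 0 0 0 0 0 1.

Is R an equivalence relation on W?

Reflexive: yes — every world is R-related to itself.
Symmetric: yes — every pair in R has its reverse in R.
Transitive: yes — every two-step R-path is closed by a direct edge.
So R is an equivalence relation.

Yes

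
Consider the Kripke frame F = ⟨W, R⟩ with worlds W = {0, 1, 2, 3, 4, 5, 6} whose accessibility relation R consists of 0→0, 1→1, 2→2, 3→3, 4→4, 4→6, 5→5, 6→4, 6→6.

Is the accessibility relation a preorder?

Reflexive: yes — every world is R-related to itself.
Transitive: yes — every two-step R-path is closed by a direct edge.
So R is a preorder.

Yes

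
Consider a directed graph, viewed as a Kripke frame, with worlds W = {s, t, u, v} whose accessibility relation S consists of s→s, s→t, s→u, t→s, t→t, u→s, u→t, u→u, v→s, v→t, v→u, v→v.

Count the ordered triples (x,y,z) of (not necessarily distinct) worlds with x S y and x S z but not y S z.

6

Enumerating: (s,t,u), (u,t,u), (v,s,v), (v,t,u), (v,t,v), (v,u,v).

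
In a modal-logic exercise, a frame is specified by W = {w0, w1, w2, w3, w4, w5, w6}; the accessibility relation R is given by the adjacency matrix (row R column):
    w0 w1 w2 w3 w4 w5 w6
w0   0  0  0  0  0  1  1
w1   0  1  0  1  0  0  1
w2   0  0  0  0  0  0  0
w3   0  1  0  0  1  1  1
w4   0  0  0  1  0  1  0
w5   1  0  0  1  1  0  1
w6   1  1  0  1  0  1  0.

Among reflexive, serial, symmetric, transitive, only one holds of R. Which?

symmetric

Reflexive: no — w0 is not related to itself.
Serial: no — w2 has no R-successor.
Symmetric: yes — every pair in R has its reverse in R.
Transitive: no — w0 R w5 and w5 R w3, but not w0 R w3.
Only symmetric holds.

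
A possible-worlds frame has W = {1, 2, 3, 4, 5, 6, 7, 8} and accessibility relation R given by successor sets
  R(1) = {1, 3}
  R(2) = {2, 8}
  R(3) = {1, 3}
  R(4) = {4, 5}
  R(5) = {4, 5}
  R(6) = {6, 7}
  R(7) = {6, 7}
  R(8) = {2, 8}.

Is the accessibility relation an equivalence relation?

Yes

Reflexive: yes — every world is R-related to itself.
Symmetric: yes — every pair in R has its reverse in R.
Transitive: yes — every two-step R-path is closed by a direct edge.
So R is an equivalence relation.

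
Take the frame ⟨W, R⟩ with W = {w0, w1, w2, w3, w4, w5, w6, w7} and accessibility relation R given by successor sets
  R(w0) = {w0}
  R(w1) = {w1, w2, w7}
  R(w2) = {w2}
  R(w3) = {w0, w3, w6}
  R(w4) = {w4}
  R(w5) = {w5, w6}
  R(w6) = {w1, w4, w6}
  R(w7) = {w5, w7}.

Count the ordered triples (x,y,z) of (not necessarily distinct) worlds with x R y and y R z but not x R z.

Enumerating: (w1,w7,w5), (w3,w6,w1), (w3,w6,w4), (w5,w6,w1), (w5,w6,w4), (w6,w1,w2), (w6,w1,w7), (w7,w5,w6).

8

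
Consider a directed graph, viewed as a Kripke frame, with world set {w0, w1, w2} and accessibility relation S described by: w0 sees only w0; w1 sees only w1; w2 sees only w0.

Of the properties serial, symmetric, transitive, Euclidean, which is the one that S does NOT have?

Serial: yes — every world has a successor (e.g. w0 S w0).
Symmetric: no — w2 S w0 but not w0 S w2.
Transitive: yes — every two-step S-path is closed by a direct edge.
Euclidean: yes — any two successors of a common world are S-related.
Only symmetric fails.

symmetric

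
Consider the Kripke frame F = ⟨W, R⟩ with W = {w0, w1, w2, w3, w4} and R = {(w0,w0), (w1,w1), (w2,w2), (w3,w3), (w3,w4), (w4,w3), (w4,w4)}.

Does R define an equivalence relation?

Yes

Reflexive: yes — every world is R-related to itself.
Symmetric: yes — every pair in R has its reverse in R.
Transitive: yes — every two-step R-path is closed by a direct edge.
So R is an equivalence relation.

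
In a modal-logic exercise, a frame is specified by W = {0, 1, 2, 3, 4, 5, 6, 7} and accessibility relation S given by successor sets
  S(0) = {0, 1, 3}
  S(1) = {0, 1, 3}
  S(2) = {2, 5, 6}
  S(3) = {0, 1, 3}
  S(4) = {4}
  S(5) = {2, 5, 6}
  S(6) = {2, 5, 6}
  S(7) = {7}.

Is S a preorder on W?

Yes

Reflexive: yes — every world is S-related to itself.
Transitive: yes — every two-step S-path is closed by a direct edge.
So S is a preorder.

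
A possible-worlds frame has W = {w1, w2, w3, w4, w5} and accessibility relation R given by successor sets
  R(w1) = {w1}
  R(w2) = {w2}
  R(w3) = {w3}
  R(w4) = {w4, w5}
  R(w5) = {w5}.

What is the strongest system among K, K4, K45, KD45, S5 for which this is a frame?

K4

Transitive (axiom 4): yes — every two-step R-path is closed by a direct edge.
Euclidean (axiom 5): no — w4 R w5 and w4 R w4, but not w5 R w4.
Serial (axiom D): yes — every world has a successor (e.g. w1 R w1).
Reflexive (axiom T): yes — every world is R-related to itself.
So F validates K, K4; K45 would additionally require R to be Euclidean. The strongest is K4.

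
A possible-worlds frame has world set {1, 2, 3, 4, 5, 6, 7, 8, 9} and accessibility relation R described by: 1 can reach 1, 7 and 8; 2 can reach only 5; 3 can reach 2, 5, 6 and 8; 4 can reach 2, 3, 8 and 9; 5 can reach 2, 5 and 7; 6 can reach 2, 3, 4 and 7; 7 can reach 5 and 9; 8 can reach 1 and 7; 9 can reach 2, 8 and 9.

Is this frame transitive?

No

Transitive: no — 1 R 7 and 7 R 5, but not 1 R 5.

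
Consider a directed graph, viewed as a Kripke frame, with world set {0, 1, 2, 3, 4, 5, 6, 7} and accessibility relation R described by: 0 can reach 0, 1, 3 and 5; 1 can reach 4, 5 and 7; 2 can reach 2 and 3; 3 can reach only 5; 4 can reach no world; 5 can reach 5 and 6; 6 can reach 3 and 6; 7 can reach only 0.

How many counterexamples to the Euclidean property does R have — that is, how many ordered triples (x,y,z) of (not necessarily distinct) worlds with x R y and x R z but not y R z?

22

Enumerating: (0,1,0), (0,1,1), (0,1,3), (0,3,0), (0,3,1), (0,3,3), (0,5,0), (0,5,1), (0,5,3), (1,4,4), (1,4,5), (1,4,7), … and 10 more.
Total: 22.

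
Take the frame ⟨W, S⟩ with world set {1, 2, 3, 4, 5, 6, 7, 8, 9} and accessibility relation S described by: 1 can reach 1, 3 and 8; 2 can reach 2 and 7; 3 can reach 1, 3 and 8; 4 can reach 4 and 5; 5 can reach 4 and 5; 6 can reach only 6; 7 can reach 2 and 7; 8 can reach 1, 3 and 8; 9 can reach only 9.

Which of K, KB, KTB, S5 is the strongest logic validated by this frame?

Symmetric (axiom B): yes — every pair in S has its reverse in S.
Reflexive (axiom T): yes — every world is S-related to itself.
Euclidean (axiom 5): yes — any two successors of a common world are S-related.
So F validates K, KB, KTB, S5. The strongest is S5.

S5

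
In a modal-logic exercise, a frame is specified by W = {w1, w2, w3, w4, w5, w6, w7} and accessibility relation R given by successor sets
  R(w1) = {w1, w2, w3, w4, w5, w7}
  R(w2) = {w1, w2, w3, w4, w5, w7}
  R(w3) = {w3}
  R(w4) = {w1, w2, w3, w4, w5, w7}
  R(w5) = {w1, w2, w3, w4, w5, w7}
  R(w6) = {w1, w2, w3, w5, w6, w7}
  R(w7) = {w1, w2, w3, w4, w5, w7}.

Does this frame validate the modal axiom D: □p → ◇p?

The schema D characterises exactly the serial frames.
Serial: yes — every world has a successor (e.g. w1 R w1).

Yes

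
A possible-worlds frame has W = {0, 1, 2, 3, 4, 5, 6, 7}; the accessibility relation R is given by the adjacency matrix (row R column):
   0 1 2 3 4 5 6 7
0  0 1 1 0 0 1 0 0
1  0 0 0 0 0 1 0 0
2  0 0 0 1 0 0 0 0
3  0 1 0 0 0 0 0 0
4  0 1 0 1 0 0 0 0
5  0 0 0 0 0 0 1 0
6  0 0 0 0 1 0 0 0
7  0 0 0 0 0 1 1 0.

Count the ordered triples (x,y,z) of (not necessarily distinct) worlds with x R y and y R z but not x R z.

10

Enumerating: (0,2,3), (0,5,6), (1,5,6), (2,3,1), (3,1,5), (4,1,5), (5,6,4), (6,4,1), (6,4,3), (7,6,4).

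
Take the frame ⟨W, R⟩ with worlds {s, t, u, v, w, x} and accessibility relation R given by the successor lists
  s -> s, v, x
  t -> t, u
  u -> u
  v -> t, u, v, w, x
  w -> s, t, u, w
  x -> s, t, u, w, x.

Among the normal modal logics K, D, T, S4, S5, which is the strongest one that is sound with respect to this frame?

Serial (axiom D): yes — every world has a successor (e.g. s R s).
Reflexive (axiom T): yes — every world is R-related to itself.
Transitive (axiom 4): no — s R v and v R t, but not s R t.
Euclidean (axiom 5): no — s R x and s R v, but not x R v.
So F validates K, D, T; S4 would additionally require R to be transitive. The strongest is T.

T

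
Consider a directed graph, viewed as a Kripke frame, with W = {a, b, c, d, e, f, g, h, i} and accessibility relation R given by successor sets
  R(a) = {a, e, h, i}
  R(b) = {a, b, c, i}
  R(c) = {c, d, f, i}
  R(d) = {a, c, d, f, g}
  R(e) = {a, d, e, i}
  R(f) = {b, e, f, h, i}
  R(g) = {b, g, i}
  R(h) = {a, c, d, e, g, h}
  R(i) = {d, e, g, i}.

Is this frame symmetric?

No

Symmetric: no — a R i but not i R a.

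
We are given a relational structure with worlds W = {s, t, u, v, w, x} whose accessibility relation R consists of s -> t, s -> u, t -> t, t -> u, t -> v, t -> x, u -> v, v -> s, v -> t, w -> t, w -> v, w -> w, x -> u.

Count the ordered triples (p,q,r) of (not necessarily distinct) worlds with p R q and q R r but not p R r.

Enumerating: (s,t,v), (s,t,x), (s,u,v), (t,v,s), (u,v,s), (u,v,t), (v,s,u), (v,t,u), (v,t,v), (v,t,x), (w,t,u), (w,t,x), (w,v,s), (x,u,v).

14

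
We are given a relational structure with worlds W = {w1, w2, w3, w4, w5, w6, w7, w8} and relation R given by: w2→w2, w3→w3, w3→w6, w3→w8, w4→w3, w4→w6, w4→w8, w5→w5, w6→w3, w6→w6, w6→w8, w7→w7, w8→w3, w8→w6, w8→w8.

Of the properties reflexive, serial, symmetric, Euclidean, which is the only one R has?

Reflexive: no — w1 is not related to itself.
Serial: no — w1 has no R-successor.
Symmetric: no — w4 R w3 but not w3 R w4.
Euclidean: yes — any two successors of a common world are R-related.
Only Euclidean holds.

Euclidean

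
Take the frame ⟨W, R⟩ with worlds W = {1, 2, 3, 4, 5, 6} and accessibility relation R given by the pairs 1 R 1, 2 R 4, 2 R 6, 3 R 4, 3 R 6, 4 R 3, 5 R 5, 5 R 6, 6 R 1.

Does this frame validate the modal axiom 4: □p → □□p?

The schema 4 characterises exactly the transitive frames.
Transitive: no — 2 R 4 and 4 R 3, but not 2 R 3.

No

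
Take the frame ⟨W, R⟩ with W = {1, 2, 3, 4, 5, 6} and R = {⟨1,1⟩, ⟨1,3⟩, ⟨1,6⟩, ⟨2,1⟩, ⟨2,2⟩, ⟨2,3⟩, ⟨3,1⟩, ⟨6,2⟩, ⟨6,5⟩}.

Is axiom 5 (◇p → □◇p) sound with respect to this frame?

No

Axiom 5 corresponds to the accessibility relation being Euclidean.
Euclidean: no — 1 R 3 and 1 R 6, but not 3 R 6.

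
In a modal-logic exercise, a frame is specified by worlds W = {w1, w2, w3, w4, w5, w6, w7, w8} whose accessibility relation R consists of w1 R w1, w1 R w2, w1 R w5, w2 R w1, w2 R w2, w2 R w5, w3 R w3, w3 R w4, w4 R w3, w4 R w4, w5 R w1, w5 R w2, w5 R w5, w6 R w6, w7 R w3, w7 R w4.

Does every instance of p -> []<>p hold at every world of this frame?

No

Axiom B corresponds to the accessibility relation being symmetric.
Symmetric: no — w7 R w3 but not w3 R w7.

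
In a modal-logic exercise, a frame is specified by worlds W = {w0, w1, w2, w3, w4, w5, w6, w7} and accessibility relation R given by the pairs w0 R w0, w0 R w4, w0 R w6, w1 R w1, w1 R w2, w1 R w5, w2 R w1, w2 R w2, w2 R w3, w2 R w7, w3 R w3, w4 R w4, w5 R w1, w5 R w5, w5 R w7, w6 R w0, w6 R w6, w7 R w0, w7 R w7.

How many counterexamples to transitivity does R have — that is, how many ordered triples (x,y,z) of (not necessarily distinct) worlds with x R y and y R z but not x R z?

Enumerating: (w1,w2,w3), (w1,w2,w7), (w1,w5,w7), (w2,w1,w5), (w2,w7,w0), (w5,w1,w2), (w5,w7,w0), (w6,w0,w4), (w7,w0,w4), (w7,w0,w6).

10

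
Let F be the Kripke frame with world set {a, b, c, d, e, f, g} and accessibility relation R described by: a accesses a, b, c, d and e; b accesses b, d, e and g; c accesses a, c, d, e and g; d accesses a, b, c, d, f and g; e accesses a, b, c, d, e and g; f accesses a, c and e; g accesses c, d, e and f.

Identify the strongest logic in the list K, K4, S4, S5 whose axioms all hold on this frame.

K

Transitive (axiom 4): no — a R b and b R g, but not a R g.
Reflexive (axiom T): no — f is not related to itself.
Euclidean (axiom 5): no — a R b and a R c, but not b R c.
So F validates K; K4 would additionally require R to be transitive. The strongest is K.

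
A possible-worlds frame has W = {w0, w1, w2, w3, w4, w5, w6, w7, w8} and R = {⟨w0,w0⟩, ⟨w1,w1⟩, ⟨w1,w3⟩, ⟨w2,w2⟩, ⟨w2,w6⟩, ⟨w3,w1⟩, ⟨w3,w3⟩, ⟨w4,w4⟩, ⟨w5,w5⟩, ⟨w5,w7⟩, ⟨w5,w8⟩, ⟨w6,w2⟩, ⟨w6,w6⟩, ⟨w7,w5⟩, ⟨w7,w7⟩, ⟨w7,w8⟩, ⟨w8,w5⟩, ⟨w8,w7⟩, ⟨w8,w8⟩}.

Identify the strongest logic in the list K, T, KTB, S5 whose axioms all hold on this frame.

Reflexive (axiom T): yes — every world is R-related to itself.
Symmetric (axiom B): yes — every pair in R has its reverse in R.
Euclidean (axiom 5): yes — any two successors of a common world are R-related.
So F validates K, T, KTB, S5. The strongest is S5.

S5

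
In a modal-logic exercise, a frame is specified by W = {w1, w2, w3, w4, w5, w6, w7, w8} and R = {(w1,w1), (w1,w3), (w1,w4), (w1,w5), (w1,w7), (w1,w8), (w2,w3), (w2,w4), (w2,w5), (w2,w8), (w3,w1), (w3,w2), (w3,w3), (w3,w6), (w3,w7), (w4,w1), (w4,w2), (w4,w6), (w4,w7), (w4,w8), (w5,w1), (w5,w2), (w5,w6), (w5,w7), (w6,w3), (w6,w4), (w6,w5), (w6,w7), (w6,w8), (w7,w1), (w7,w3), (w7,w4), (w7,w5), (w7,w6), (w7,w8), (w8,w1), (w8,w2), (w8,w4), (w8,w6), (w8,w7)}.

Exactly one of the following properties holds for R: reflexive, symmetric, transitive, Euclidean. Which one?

Reflexive: no — w2 is not related to itself.
Symmetric: yes — every pair in R has its reverse in R.
Transitive: no — w1 R w3 and w3 R w2, but not w1 R w2.
Euclidean: no — w1 R w3 and w1 R w4, but not w3 R w4.
Only symmetric holds.

symmetric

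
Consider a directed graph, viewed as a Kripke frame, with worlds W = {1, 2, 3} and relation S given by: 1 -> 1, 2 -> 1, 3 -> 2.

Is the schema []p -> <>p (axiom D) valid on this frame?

Yes

Axiom D corresponds to the accessibility relation being serial.
Serial: yes — every world has a successor (e.g. 1 S 1).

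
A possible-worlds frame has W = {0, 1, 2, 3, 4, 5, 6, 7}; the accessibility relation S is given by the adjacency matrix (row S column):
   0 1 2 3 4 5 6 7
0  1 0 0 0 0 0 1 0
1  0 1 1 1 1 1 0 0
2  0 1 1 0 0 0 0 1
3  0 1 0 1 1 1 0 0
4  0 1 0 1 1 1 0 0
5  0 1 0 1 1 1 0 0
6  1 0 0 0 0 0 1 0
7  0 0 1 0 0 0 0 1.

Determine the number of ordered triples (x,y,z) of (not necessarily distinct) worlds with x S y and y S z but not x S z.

8

Enumerating: (1,2,7), (2,1,3), (2,1,4), (2,1,5), (3,1,2), (4,1,2), (5,1,2), (7,2,1).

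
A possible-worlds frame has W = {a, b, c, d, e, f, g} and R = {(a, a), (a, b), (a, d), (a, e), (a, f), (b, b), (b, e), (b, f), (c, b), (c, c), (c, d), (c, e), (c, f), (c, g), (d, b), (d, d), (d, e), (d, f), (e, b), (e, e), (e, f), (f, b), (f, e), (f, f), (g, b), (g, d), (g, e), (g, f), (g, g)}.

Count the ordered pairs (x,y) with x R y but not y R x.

16

Enumerating: (a,b), (a,d), (a,e), (a,f), (c,b), (c,d), (c,e), (c,f), (c,g), (d,b), (d,e), (d,f), (g,b), (g,d), (g,e), (g,f).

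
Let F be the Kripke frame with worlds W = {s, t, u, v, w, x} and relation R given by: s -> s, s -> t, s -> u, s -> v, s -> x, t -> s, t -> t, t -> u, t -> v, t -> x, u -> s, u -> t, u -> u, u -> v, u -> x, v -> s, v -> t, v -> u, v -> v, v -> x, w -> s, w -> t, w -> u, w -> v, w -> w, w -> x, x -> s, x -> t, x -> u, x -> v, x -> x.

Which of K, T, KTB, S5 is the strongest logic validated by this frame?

T

Reflexive (axiom T): yes — every world is R-related to itself.
Symmetric (axiom B): no — w R s but not s R w.
Euclidean (axiom 5): no — w R s and w R w, but not s R w.
So F validates K, T; KTB would additionally require R to be symmetric. The strongest is T.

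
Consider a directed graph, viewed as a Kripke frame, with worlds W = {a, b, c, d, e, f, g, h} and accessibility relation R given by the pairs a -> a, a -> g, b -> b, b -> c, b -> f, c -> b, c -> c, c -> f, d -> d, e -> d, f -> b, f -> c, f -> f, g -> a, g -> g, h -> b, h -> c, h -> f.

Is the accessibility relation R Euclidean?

Euclidean: yes — any two successors of a common world are R-related.

Yes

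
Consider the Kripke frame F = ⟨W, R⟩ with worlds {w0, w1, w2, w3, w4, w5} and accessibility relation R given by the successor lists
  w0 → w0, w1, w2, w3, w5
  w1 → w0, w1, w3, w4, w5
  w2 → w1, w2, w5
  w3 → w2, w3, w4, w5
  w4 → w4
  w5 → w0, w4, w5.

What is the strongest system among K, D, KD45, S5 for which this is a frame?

Serial (axiom D): yes — every world has a successor (e.g. w0 R w0).
Euclidean (axiom 5): no — w0 R w1 and w0 R w2, but not w1 R w2.
Transitive (axiom 4): no — w0 R w1 and w1 R w4, but not w0 R w4.
Reflexive (axiom T): yes — every world is R-related to itself.
So F validates K, D; KD45 would additionally require R to be Euclidean and transitive. The strongest is D.

D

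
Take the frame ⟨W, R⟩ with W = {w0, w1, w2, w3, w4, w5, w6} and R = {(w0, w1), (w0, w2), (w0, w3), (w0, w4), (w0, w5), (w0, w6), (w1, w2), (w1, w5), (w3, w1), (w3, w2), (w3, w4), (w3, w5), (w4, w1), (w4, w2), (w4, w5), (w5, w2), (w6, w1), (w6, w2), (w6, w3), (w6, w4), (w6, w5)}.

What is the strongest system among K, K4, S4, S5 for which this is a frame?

K4

Transitive (axiom 4): yes — every two-step R-path is closed by a direct edge.
Reflexive (axiom T): no — w0 is not related to itself.
Euclidean (axiom 5): no — w0 R w1 and w0 R w3, but not w1 R w3.
So F validates K, K4; S4 would additionally require R to be reflexive. The strongest is K4.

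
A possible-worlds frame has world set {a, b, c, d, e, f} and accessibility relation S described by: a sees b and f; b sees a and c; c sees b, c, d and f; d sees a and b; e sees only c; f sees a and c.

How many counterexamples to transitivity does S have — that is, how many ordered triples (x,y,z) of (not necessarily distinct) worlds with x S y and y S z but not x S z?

22

Enumerating: (a,b,a), (a,b,c), (a,f,a), (a,f,c), (b,a,b), (b,a,f), (b,c,b), (b,c,d), (b,c,f), (c,b,a), (c,d,a), (c,f,a), … and 10 more.
Total: 22.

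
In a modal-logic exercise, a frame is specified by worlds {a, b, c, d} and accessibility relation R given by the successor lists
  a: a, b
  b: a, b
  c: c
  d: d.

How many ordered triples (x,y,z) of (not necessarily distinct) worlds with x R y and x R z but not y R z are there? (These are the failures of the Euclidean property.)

R is Euclidean; there are no such tuples.

0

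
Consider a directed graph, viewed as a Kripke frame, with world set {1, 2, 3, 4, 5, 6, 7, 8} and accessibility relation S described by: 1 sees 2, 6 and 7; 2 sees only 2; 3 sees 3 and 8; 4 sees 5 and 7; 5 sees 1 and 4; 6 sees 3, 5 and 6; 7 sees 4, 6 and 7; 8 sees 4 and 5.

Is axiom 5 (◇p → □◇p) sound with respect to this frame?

Axiom 5 corresponds to the accessibility relation being Euclidean.
Euclidean: no — 1 S 2 and 1 S 6, but not 2 S 6.

No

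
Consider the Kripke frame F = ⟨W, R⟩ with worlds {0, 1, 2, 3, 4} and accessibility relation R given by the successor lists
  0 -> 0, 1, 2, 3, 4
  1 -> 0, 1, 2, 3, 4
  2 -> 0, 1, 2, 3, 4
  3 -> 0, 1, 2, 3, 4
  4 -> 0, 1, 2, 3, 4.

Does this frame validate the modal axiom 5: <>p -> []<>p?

Yes

Axiom 5 corresponds to the accessibility relation being Euclidean.
Euclidean: yes — any two successors of a common world are R-related.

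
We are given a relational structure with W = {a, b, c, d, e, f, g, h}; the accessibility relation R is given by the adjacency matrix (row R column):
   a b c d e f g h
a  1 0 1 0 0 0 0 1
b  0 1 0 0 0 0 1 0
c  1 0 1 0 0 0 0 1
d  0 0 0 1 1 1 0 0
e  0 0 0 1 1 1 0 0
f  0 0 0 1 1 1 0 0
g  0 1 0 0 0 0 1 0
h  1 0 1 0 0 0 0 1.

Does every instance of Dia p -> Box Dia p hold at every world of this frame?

Axiom 5 corresponds to the accessibility relation being Euclidean.
Euclidean: yes — any two successors of a common world are R-related.

Yes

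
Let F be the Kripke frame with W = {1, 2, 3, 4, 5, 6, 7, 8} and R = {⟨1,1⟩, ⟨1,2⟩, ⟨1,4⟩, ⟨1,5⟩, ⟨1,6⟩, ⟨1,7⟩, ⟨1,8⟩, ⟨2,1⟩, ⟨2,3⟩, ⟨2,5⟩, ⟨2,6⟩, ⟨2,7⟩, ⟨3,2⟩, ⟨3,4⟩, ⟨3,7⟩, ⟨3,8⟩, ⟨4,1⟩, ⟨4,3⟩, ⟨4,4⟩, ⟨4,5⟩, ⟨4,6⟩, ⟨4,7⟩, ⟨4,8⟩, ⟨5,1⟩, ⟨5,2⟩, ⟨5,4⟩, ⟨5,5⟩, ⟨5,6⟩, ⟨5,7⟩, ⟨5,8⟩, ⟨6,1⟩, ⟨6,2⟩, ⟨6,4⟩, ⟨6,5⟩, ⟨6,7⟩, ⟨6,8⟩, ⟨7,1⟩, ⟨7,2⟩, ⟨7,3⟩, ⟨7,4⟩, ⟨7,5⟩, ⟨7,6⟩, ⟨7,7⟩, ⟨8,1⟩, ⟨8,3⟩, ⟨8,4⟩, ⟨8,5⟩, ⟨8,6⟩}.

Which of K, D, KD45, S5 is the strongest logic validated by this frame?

Serial (axiom D): yes — every world has a successor (e.g. 1 R 1).
Euclidean (axiom 5): no — 1 R 2 and 1 R 4, but not 2 R 4.
Transitive (axiom 4): no — 1 R 2 and 2 R 3, but not 1 R 3.
Reflexive (axiom T): no — 2 is not related to itself.
So F validates K, D; KD45 would additionally require R to be Euclidean and transitive. The strongest is D.

D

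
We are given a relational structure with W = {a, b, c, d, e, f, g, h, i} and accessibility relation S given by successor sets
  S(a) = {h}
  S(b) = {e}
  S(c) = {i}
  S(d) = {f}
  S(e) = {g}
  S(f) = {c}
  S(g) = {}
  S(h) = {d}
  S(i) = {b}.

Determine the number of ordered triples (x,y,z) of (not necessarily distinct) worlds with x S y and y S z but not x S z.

Enumerating: (a,h,d), (b,e,g), (c,i,b), (d,f,c), (f,c,i), (h,d,f), (i,b,e).

7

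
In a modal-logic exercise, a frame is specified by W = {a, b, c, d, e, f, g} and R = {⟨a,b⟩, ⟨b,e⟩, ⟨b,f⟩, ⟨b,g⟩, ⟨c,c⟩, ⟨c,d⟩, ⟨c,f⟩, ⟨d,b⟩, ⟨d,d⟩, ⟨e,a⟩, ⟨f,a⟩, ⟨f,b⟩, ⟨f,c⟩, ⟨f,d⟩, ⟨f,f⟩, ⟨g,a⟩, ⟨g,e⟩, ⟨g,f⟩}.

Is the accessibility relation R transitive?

No

Transitive: no — a R b and b R e, but not a R e.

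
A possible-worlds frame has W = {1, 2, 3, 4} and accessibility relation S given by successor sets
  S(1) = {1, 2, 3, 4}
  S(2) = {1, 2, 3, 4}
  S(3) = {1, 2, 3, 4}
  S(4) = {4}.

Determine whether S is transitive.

Yes

Transitive: yes — every two-step S-path is closed by a direct edge.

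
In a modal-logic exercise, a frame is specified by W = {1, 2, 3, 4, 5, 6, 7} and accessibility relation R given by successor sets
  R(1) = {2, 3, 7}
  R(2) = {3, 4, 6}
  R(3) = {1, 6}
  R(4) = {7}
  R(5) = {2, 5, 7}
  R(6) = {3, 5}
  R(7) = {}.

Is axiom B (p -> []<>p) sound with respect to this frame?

No

By correspondence theory, B is valid on a frame iff R is symmetric.
Symmetric: no — 1 R 2 but not 2 R 1.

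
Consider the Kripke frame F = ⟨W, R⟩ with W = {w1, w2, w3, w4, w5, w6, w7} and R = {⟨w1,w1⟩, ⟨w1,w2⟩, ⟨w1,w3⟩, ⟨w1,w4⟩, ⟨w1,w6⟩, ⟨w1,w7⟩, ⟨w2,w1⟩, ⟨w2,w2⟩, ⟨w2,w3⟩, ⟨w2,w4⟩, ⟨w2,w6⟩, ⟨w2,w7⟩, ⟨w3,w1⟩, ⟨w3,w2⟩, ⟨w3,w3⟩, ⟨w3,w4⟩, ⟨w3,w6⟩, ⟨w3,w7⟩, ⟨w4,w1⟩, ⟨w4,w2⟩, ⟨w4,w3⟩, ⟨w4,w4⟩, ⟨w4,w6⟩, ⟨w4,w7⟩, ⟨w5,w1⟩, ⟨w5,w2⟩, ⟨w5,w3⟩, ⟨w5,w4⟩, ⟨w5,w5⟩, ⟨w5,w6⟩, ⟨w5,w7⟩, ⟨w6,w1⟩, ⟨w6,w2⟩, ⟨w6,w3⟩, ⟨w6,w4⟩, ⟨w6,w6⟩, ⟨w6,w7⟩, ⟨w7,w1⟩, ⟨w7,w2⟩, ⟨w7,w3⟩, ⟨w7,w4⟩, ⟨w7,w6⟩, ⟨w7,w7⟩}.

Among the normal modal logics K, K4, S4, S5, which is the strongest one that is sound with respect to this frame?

S4

Transitive (axiom 4): yes — every two-step R-path is closed by a direct edge.
Reflexive (axiom T): yes — every world is R-related to itself.
Euclidean (axiom 5): no — w5 R w1 and w5 R w5, but not w1 R w5.
So F validates K, K4, S4; S5 would additionally require R to be Euclidean. The strongest is S4.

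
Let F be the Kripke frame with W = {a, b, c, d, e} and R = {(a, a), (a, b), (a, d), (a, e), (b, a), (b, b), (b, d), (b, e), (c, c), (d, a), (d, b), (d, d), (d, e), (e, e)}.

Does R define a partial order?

Reflexive: yes — every world is R-related to itself.
Transitive: yes — every two-step R-path is closed by a direct edge.
Antisymmetric: no — a R b and b R a with a ≠ b.
So R is not a partial order.

No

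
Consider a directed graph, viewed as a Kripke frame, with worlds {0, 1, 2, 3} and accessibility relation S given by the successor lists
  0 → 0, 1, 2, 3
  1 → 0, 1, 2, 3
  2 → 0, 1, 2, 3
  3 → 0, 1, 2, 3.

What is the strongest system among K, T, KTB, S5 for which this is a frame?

Reflexive (axiom T): yes — every world is S-related to itself.
Symmetric (axiom B): yes — every pair in S has its reverse in S.
Euclidean (axiom 5): yes — any two successors of a common world are S-related.
So F validates K, T, KTB, S5. The strongest is S5.

S5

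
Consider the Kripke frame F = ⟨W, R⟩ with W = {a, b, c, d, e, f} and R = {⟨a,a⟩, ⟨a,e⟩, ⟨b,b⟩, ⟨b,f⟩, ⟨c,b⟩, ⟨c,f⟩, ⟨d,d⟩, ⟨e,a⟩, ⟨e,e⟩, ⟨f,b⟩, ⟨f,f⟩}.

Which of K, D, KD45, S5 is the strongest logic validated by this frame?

KD45

Serial (axiom D): yes — every world has a successor (e.g. a R a).
Euclidean (axiom 5): yes — any two successors of a common world are R-related.
Transitive (axiom 4): yes — every two-step R-path is closed by a direct edge.
Reflexive (axiom T): no — c is not related to itself.
So F validates K, D, KD45; S5 would additionally require R to be reflexive. The strongest is KD45.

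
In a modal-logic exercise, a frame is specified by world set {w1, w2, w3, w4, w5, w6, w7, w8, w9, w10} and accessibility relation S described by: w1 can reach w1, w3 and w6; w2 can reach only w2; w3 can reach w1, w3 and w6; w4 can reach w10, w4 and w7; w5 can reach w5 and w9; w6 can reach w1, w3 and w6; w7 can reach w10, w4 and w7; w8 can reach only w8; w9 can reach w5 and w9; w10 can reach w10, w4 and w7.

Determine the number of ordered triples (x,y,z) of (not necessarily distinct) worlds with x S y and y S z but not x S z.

0

S is transitive; there are no such tuples.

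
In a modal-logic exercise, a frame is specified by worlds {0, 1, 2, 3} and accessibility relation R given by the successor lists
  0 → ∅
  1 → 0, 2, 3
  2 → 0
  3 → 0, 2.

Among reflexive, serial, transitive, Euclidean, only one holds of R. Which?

transitive

Reflexive: no — 0 is not related to itself.
Serial: no — 0 has no R-successor.
Transitive: yes — every two-step R-path is closed by a direct edge.
Euclidean: no — 1 R 0 and 1 R 2, but not 0 R 2.
Only transitive holds.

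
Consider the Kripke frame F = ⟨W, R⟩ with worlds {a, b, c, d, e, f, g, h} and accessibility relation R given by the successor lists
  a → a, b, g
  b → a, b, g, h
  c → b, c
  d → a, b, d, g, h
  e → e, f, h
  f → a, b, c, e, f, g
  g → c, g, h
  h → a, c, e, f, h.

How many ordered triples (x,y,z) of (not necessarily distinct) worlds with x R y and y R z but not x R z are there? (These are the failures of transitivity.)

Enumerating: (a,b,h), (a,g,c), (a,g,h), (b,g,c), (b,h,c), (b,h,e), (b,h,f), (c,b,a), (c,b,g), (c,b,h), (d,g,c), (d,h,c), … and 20 more.
Total: 32.

32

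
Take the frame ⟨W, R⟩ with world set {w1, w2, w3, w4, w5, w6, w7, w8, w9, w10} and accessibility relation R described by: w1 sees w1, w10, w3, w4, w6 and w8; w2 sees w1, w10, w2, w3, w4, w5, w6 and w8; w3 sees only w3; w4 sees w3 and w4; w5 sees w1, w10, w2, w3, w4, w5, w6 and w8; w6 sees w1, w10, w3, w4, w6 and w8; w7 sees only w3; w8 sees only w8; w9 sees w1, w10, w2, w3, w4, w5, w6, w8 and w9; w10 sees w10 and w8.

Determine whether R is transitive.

Yes

Transitive: yes — every two-step R-path is closed by a direct edge.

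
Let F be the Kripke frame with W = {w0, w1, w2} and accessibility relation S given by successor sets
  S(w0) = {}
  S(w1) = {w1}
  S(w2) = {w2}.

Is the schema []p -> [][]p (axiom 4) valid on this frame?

By correspondence theory, 4 is valid on a frame iff S is transitive.
Transitive: yes — every two-step S-path is closed by a direct edge.

Yes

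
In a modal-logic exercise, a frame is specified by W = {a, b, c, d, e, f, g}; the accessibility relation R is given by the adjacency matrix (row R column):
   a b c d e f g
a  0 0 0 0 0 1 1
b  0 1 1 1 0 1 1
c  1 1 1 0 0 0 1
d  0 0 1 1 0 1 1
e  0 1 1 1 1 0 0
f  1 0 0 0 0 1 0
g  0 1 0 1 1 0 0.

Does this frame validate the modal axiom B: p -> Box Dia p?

Axiom B corresponds to the accessibility relation being symmetric.
Symmetric: no — a R g but not g R a.

No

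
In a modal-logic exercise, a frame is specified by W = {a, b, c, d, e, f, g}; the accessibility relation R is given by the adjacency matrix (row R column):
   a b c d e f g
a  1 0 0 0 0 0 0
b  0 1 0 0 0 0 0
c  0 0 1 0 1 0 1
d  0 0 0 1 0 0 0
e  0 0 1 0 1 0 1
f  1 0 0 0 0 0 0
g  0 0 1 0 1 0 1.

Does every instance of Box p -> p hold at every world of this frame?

No

By correspondence theory, T is valid on a frame iff R is reflexive.
Reflexive: no — f is not related to itself.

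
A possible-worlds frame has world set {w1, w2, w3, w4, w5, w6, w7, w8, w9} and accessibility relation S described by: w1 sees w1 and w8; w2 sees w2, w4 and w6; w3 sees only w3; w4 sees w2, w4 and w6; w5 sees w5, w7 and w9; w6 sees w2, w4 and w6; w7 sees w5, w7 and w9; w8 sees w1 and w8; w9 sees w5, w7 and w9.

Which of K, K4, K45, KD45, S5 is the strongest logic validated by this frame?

Transitive (axiom 4): yes — every two-step S-path is closed by a direct edge.
Euclidean (axiom 5): yes — any two successors of a common world are S-related.
Serial (axiom D): yes — every world has a successor (e.g. w1 S w1).
Reflexive (axiom T): yes — every world is S-related to itself.
So F validates K, K4, K45, KD45, S5. The strongest is S5.

S5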